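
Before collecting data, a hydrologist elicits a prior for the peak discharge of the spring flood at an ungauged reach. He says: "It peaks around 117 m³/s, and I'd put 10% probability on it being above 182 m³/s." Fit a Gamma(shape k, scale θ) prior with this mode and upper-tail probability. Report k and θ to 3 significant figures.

k ≈ 10.6, θ ≈ 12.2

Gamma(k,θ) with k>1 has mode (k−1)θ, so θ = 117/(k−1).
Need P(X < 182) = 0.9 with θ tied to k this way. Start at k = 2, θ = 117: P(X<182) ≈ 0.461.
Too low — raise k to concentrate. Iterating converges to k ≈ 10.6.
Then θ = 117/(10.6−1) ≈ 12.2.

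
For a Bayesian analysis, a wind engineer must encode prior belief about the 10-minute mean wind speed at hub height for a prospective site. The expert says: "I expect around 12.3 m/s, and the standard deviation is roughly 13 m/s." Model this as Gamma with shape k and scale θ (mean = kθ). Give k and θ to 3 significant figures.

For Gamma(k, scale θ): mean = kθ, variance = kθ², so CV = 1/√k.
CV = SD/mean = 13/12.3 = 1.057, hence k = 1/CV² = 0.895.
Then θ = mean/k = 12.3/0.895 = 13.7.

k ≈ 0.895, θ ≈ 13.7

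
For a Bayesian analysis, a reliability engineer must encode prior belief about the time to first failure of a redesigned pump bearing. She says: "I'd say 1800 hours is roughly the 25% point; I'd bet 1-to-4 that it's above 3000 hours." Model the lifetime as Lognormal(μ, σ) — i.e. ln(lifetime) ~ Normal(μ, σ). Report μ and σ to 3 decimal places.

μ ≈ 7.723, σ ≈ 0.337

If T ~ Lognormal(μ,σ) then ln T ~ Normal(μ,σ), so the p-quantile of ln T is μ + z_p·σ.
ln(1800) = 7.496 and ln(3000) = 8.006; z_{0.25} = -0.6745, z_{0.8} = 0.8416.
σ = (8.006 − 7.496)/(0.8416 − (-0.6745)) = 0.337.
μ = 7.496 − (-0.6745)·0.337 = 7.723.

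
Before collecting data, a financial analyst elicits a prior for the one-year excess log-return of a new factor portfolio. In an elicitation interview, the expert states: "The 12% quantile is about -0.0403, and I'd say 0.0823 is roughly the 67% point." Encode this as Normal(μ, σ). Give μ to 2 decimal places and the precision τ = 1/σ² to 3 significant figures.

μ = 0.05, τ = 174

For Normal(μ,σ), the p-quantile is μ + z_p·σ. Here z_{0.12} = -1.175, z_{0.67} = 0.4399.
So -0.0403 = μ − 1.175σ and 0.0823 = μ + 0.4399σ.
Subtracting: σ = (0.0823 − -0.0403)/(0.4399 − (-1.175)) = 0.08.
Then μ = -0.0403 − (-1.175)·0.08 = 0.05.
Precision τ = 1/σ² = 1/0.07592² = 174.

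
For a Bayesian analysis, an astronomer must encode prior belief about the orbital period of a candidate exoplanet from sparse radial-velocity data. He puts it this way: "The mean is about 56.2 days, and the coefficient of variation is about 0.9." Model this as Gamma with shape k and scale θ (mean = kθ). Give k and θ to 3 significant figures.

For Gamma(k, scale θ): mean = kθ, variance = kθ², so CV = 1/√k.
CV = 0.9, hence k = 1/CV² = 1.23.
Then θ = mean/k = 56.2/1.23 = 45.5.

k ≈ 1.23, θ ≈ 45.5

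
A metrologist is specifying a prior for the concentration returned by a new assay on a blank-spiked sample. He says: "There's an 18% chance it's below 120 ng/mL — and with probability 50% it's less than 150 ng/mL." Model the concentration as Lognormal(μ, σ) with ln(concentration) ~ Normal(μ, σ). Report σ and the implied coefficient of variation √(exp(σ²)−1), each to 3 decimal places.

σ ≈ 0.244, CV ≈ 0.247

If T ~ Lognormal(μ,σ) then ln T ~ Normal(μ,σ), so the p-quantile of ln T is μ + z_p·σ.
ln(120) = 4.787 and ln(150) = 5.011; z_{0.18} = -0.9154, z_{0.5} = 0.
σ = (5.011 − 4.787)/(0 − (-0.9154)) = 0.244.
μ = 4.787 − (-0.9154)·0.244 = 5.011.
CV = √(exp(σ²)−1) = √(exp(0.0594)−1) = 0.247.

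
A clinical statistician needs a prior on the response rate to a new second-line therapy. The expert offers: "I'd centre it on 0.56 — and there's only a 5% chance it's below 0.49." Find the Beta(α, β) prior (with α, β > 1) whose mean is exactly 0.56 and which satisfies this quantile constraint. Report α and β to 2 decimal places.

With mean 0.56 fixed, write α = 0.56s, β = 0.44s where s = α+β.
Need P(θ < 0.49) = 0.05 under Beta(0.56s, 0.44s). Normal approximation: (q−m)/√(m(1−m)/s) ≈ z_{0.05} = -1.64, so s ≈ 0.56·0.44·(-1.64)²/(0.49−0.56)² = 136.1.
At s = 136.1: P(θ<0.49) ≈ 0.051. Adjusting to match 0.05 gives s ≈ 137.14.
So α = 0.56·137.14 ≈ 76.80, β = 0.44·137.14 ≈ 60.34.

α ≈ 76.80, β ≈ 60.34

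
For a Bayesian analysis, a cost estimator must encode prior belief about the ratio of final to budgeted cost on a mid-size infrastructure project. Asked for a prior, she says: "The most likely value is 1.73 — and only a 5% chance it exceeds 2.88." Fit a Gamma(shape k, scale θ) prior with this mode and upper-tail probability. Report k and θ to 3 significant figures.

Gamma(k,θ) with k>1 has mode (k−1)θ, so θ = 1.73/(k−1).
Need P(X < 2.88) = 0.95 with θ tied to k this way. Start at k = 2, θ = 1.73: P(X<2.88) ≈ 0.496.
Too low — raise k to concentrate. Iterating converges to k ≈ 11.8.
Then θ = 1.73/(11.8−1) ≈ 0.161.

k ≈ 11.8, θ ≈ 0.161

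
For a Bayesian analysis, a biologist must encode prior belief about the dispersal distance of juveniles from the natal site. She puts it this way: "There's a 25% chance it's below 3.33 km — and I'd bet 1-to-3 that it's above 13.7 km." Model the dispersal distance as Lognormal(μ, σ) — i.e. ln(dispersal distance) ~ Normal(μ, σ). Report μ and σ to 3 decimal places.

If T ~ Lognormal(μ,σ) then ln T ~ Normal(μ,σ), so the p-quantile of ln T is μ + z_p·σ.
ln(3.33) = 1.203 and ln(13.7) = 2.617; z_{0.25} = -0.6745, z_{0.75} = 0.6745.
σ = (2.617 − 1.203)/(0.6745 − (-0.6745)) = 1.049.
μ = 1.203 − (-0.6745)·1.049 = 1.910.

μ ≈ 1.910, σ ≈ 1.049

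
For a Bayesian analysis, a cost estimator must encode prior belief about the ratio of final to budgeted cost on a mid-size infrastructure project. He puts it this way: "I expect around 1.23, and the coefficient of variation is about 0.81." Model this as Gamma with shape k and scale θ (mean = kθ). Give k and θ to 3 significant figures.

For Gamma(k, scale θ): mean = kθ, variance = kθ², so CV = 1/√k.
CV = 0.81, hence k = 1/CV² = 1.52.
Then θ = mean/k = 1.23/1.52 = 0.807.

k ≈ 1.52, θ ≈ 0.807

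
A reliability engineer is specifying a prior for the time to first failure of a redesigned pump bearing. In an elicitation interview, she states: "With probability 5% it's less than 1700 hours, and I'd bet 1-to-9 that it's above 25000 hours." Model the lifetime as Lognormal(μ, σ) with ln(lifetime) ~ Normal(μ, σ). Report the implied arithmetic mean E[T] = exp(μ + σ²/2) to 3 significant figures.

If T ~ Lognormal(μ,σ) then ln T ~ Normal(μ,σ), so the p-quantile of ln T is μ + z_p·σ.
ln(1700) = 7.438 and ln(25000) = 10.13; z_{0.05} = -1.645, z_{0.9} = 1.282.
σ = (10.13 − 7.438)/(1.282 − (-1.645)) = 0.919.
μ = 7.438 − (-1.645)·0.919 = 8.949.
E[T] = exp(μ + σ²/2) = exp(8.949 + 0.4219) = 11700 hours.

E[T] ≈ 11700 hours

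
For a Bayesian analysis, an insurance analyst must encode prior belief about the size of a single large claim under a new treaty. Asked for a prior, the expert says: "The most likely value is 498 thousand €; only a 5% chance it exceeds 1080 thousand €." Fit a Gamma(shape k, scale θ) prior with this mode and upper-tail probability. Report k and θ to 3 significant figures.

k ≈ 5.6, θ ≈ 108

Gamma(k,θ) with k>1 has mode (k−1)θ, so θ = 498/(k−1).
Need P(X < 1080) = 0.95 with θ tied to k this way. Start at k = 2, θ = 498: P(X<1080) ≈ 0.638.
Too low — raise k to concentrate. Iterating converges to k ≈ 5.6.
Then θ = 498/(5.6−1) ≈ 108.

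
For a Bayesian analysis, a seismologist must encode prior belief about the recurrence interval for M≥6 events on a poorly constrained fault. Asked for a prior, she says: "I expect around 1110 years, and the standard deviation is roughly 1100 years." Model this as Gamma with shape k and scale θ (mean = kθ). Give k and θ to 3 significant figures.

For Gamma(k, scale θ): mean = kθ, variance = kθ², so CV = 1/√k.
CV = SD/mean = 1100/1110 = 0.991, hence k = 1/CV² = 1.02.
Then θ = mean/k = 1110/1.02 = 1090.

k ≈ 1.02, θ ≈ 1090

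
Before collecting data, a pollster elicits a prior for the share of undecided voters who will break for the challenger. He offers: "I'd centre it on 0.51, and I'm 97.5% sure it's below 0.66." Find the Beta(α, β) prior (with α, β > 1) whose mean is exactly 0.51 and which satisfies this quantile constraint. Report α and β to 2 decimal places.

α ≈ 20.88, β ≈ 20.06

With mean 0.51 fixed, write α = 0.51s, β = 0.49s where s = α+β.
Need P(θ < 0.66) = 0.975 under Beta(0.51s, 0.49s). Normal approximation: (q−m)/√(m(1−m)/s) ≈ z_{0.975} = 1.96, so s ≈ 0.51·0.49·(1.96)²/(0.66−0.51)² = 42.7.
At s = 42.7: P(θ<0.66) ≈ 0.977. Adjusting to match 0.975 gives s ≈ 40.95.
So α = 0.51·40.95 ≈ 20.88, β = 0.49·40.95 ≈ 20.06.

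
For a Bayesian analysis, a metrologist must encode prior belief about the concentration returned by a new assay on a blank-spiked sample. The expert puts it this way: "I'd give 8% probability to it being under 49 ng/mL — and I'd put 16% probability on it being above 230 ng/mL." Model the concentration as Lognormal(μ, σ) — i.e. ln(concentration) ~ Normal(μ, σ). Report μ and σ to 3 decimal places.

μ ≈ 4.797, σ ≈ 0.644

If T ~ Lognormal(μ,σ) then ln T ~ Normal(μ,σ), so the p-quantile of ln T is μ + z_p·σ.
ln(49) = 3.892 and ln(230) = 5.438; z_{0.08} = -1.405, z_{0.84} = 0.9945.
σ = (5.438 − 3.892)/(0.9945 − (-1.405)) = 0.644.
μ = 3.892 − (-1.405)·0.644 = 4.797.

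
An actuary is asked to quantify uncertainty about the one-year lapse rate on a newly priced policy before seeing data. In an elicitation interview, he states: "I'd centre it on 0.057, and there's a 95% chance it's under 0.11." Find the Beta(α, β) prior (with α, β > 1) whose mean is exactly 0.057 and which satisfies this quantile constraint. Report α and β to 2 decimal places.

α ≈ 3.77, β ≈ 62.29

With mean 0.057 fixed, write α = 0.057s, β = 0.943s where s = α+β.
Need P(θ < 0.11) = 0.95 under Beta(0.057s, 0.943s). Normal approximation: (q−m)/√(m(1−m)/s) ≈ z_{0.95} = 1.64, so s ≈ 0.057·0.943·(1.64)²/(0.11−0.057)² = 51.8.
At s = 51.8: P(θ<0.11) ≈ 0.932. Adjusting to match 0.95 gives s ≈ 66.05.
So α = 0.057·66.05 ≈ 3.77, β = 0.943·66.05 ≈ 62.29.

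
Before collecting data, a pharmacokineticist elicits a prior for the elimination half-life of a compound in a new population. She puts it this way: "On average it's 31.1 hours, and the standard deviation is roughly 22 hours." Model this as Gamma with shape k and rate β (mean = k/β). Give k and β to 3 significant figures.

k ≈ 2, β ≈ 0.0643

For Gamma(k, rate β): mean = k/β, variance = k/β², so CV = 1/√k.
CV = SD/mean = 22/31.1 = 0.7074, hence k = 1/CV² = 2.
Then β = k/mean = 2/31.1 = 0.0643.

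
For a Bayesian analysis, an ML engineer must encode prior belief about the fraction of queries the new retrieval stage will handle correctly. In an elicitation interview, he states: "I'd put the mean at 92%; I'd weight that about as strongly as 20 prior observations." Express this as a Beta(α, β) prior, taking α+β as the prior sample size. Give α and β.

Under the effective-sample-size interpretation, Beta(α, β) has prior mean α/(α+β) and prior sample size α+β.
So α+β = 20 and α/(α+β) = 0.92, giving α = 0.92·20 = 18.4 and β = 20 − 18.4 = 1.6.

α = 18.4, β = 1.6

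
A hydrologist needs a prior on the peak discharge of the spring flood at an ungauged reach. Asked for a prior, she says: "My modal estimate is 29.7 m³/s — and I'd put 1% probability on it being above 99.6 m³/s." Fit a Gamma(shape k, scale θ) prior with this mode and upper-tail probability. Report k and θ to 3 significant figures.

Gamma(k,θ) with k>1 has mode (k−1)θ, so θ = 29.7/(k−1).
Need P(X < 99.6) = 0.99 with θ tied to k this way. Start at k = 2, θ = 29.7: P(X<99.6) ≈ 0.848.
Too low — raise k to concentrate. Iterating converges to k ≈ 3.99.
Then θ = 29.7/(3.99−1) ≈ 9.93.

k ≈ 3.99, θ ≈ 9.93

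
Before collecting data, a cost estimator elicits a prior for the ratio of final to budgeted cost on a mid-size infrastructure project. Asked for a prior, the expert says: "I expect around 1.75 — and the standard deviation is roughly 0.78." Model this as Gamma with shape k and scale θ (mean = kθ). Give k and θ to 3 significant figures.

For Gamma(k, scale θ): mean = kθ, variance = kθ², so CV = 1/√k.
CV = SD/mean = 0.78/1.75 = 0.4457, hence k = 1/CV² = 5.03.
Then θ = mean/k = 1.75/5.03 = 0.348.

k ≈ 5.03, θ ≈ 0.348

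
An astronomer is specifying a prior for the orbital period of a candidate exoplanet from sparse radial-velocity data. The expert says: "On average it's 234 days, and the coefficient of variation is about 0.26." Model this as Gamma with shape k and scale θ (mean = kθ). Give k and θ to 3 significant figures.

For Gamma(k, scale θ): mean = kθ, variance = kθ², so CV = 1/√k.
CV = 0.26, hence k = 1/CV² = 14.8.
Then θ = mean/k = 234/14.8 = 15.8.

k ≈ 14.8, θ ≈ 15.8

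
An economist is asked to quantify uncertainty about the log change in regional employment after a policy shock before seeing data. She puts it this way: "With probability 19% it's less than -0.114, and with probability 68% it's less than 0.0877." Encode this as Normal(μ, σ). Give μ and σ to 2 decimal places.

μ = 0.02, σ = 0.15

The p-quantile of Normal(μ,σ) is μ + z_p·σ, with z_{0.19} = -0.8779 and z_{0.68} = 0.4677.
Eliminate σ: μ = (z₂·x₁ − z₁·x₂)/(z₂ − z₁) = (0.4677·-0.114 − (-0.8779)·0.0877)/1.346 = 0.02.
Then σ = (x₂ − x₁)/(z₂ − z₁) = (0.0877 − -0.114)/1.346 = 0.15.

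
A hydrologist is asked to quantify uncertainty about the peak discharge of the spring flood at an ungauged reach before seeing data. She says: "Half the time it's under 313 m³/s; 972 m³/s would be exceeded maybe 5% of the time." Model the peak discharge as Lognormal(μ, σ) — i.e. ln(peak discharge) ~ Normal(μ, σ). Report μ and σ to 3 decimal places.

If T ~ Lognormal(μ,σ) then ln T ~ Normal(μ,σ), so the p-quantile of ln T is μ + z_p·σ.
ln(313) = 5.746 and ln(972) = 6.879; z_{0.5} = 0, z_{0.95} = 1.645.
σ = (6.879 − 5.746)/(1.645 − (0)) = 0.689.
μ = 5.746 − (0)·0.689 = 5.746.

μ ≈ 5.746, σ ≈ 0.689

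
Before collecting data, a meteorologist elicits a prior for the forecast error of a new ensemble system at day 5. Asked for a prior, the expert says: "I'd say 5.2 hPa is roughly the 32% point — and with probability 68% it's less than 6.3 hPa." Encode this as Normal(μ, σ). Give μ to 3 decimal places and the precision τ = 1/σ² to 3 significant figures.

For Normal(μ,σ), the p-quantile is μ + z_p·σ. Here z_{0.32} = -0.4677, z_{0.68} = 0.4677.
So 5.2 = μ − 0.4677σ and 6.3 = μ + 0.4677σ.
Subtracting: σ = (6.3 − 5.2)/(0.4677 − (-0.4677)) = 1.176.
Then μ = 5.2 − (-0.4677)·1.176 = 5.750.
Precision τ = 1/σ² = 1/1.176² = 0.723.

μ = 5.750, τ = 0.723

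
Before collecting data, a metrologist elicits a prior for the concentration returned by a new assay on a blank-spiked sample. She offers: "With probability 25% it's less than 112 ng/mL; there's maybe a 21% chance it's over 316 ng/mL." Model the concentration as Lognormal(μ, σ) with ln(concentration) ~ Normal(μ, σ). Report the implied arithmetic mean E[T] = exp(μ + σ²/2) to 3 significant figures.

E[T] ≈ 230 ng/mL

If T ~ Lognormal(μ,σ) then ln T ~ Normal(μ,σ), so the p-quantile of ln T is μ + z_p·σ.
ln(112) = 4.718 and ln(316) = 5.756; z_{0.25} = -0.6745, z_{0.79} = 0.8064.
σ = (5.756 − 4.718)/(0.8064 − (-0.6745)) = 0.700.
μ = 4.718 − (-0.6745)·0.700 = 5.191.
E[T] = exp(μ + σ²/2) = exp(5.191 + 0.2453) = 230 ng/mL.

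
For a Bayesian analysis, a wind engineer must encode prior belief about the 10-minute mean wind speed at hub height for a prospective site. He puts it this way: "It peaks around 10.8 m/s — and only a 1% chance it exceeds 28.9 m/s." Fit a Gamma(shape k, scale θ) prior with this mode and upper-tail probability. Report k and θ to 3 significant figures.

k ≈ 5.77, θ ≈ 2.26

Gamma(k,θ) with k>1 has mode (k−1)θ, so θ = 10.8/(k−1).
Need P(X < 28.9) = 0.99 with θ tied to k this way. Start at k = 2, θ = 10.8: P(X<28.9) ≈ 0.747.
Too low — raise k to concentrate. Iterating converges to k ≈ 5.77.
Then θ = 10.8/(5.77−1) ≈ 2.26.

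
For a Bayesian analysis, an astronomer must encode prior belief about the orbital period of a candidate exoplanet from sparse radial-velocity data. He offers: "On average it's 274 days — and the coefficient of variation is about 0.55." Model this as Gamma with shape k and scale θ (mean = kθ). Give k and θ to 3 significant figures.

For Gamma(k, scale θ): mean = kθ, variance = kθ², so CV = 1/√k.
CV = 0.55, hence k = 1/CV² = 3.31.
Then θ = mean/k = 274/3.31 = 82.9.

k ≈ 3.31, θ ≈ 82.9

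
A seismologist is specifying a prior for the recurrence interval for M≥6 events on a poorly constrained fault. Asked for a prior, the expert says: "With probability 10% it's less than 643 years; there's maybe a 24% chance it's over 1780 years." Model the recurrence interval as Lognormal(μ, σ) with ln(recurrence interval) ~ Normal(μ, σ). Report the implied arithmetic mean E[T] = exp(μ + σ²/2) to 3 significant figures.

E[T] ≈ 1410 years

If T ~ Lognormal(μ,σ) then ln T ~ Normal(μ,σ), so the p-quantile of ln T is μ + z_p·σ.
ln(643) = 6.466 and ln(1780) = 7.484; z_{0.1} = -1.282, z_{0.76} = 0.7063.
σ = (7.484 − 6.466)/(0.7063 − (-1.282)) = 0.512.
μ = 6.466 − (-1.282)·0.512 = 7.123.
E[T] = exp(μ + σ²/2) = exp(7.123 + 0.1312) = 1410 years.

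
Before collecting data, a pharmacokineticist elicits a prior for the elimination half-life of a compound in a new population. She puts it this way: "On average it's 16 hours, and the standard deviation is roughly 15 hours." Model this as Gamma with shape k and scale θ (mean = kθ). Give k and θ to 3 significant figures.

For Gamma(k, scale θ): mean = kθ, variance = kθ², so CV = 1/√k.
CV = SD/mean = 15/16 = 0.9375, hence k = 1/CV² = 1.14.
Then θ = mean/k = 16/1.14 = 14.1.

k ≈ 1.14, θ ≈ 14.1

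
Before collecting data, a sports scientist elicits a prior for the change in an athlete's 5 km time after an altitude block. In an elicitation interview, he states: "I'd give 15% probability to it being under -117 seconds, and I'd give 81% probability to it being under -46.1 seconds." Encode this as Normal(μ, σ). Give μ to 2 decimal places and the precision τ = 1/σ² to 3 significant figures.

The p-quantile of Normal(μ,σ) is μ + z_p·σ, with z_{0.15} = -1.036 and z_{0.81} = 0.8779.
Eliminate σ: μ = (z₂·x₁ − z₁·x₂)/(z₂ − z₁) = (0.8779·-117 − (-1.036)·-46.1)/1.914 = -78.61.
Then σ = (x₂ − x₁)/(z₂ − z₁) = (-46.1 − -117)/1.914 = 37.04.
Precision τ = 1/σ² = 1/37.04² = 0.000729.

μ = -78.61, τ = 0.000729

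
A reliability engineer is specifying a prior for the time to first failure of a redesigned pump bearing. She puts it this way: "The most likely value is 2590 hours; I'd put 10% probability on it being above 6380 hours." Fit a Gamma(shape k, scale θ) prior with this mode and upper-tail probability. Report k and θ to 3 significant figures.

k ≈ 3.36, θ ≈ 1100

Gamma(k,θ) with k>1 has mode (k−1)θ, so θ = 2590/(k−1).
Need P(X < 6380) = 0.9 with θ tied to k this way. Start at k = 2, θ = 2590: P(X<6380) ≈ 0.705.
Too low — raise k to concentrate. Iterating converges to k ≈ 3.36.
Then θ = 2590/(3.36−1) ≈ 1100.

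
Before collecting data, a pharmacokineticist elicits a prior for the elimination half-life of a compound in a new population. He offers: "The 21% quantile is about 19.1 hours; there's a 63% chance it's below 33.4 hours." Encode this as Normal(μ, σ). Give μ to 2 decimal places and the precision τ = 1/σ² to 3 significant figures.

The p-quantile of Normal(μ,σ) is μ + z_p·σ, with z_{0.21} = -0.8064 and z_{0.63} = 0.3319.
Eliminate σ: μ = (z₂·x₁ − z₁·x₂)/(z₂ − z₁) = (0.3319·19.1 − (-0.8064)·33.4)/1.138 = 29.23.
Then σ = (x₂ − x₁)/(z₂ − z₁) = (33.4 − 19.1)/1.138 = 12.56.
Precision τ = 1/σ² = 1/12.56² = 0.00634.

μ = 29.23, τ = 0.00634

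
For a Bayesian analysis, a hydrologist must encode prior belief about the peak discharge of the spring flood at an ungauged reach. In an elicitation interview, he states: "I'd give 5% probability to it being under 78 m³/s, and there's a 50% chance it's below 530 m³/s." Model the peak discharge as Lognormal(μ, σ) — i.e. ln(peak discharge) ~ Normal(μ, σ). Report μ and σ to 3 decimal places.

If T ~ Lognormal(μ,σ) then ln T ~ Normal(μ,σ), so the p-quantile of ln T is μ + z_p·σ.
ln(78) = 4.357 and ln(530) = 6.273; z_{0.05} = -1.645, z_{0.5} = 0.
σ = (6.273 − 4.357)/(0 − (-1.645)) = 1.165.
μ = 4.357 − (-1.645)·1.165 = 6.273.

μ ≈ 6.273, σ ≈ 1.165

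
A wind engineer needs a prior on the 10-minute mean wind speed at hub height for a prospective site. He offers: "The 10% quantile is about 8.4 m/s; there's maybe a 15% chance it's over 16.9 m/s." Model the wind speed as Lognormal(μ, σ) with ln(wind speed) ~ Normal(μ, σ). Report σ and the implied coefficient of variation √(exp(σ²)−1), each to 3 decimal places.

If T ~ Lognormal(μ,σ) then ln T ~ Normal(μ,σ), so the p-quantile of ln T is μ + z_p·σ.
ln(8.4) = 2.128 and ln(16.9) = 2.827; z_{0.1} = -1.282, z_{0.85} = 1.036.
σ = (2.827 − 2.128)/(1.036 − (-1.282)) = 0.302.
μ = 2.128 − (-1.282)·0.302 = 2.515.
CV = √(exp(σ²)−1) = √(exp(0.0910)−1) = 0.309.

σ ≈ 0.302, CV ≈ 0.309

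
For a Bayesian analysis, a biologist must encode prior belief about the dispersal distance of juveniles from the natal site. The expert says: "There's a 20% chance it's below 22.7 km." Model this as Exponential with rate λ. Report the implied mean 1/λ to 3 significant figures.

P(T < 22.7) = 1 − e^(−λ·22.7) = 0.2, so λ = −ln(1−0.2)/22.7 = −ln(0.8)/22.7 = 0.00983.
Mean = 1/λ = 102 km.

mean ≈ 102 km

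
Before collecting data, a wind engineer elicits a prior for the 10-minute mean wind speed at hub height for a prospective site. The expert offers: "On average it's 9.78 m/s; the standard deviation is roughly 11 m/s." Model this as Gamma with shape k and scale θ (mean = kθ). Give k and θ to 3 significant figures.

For Gamma(k, scale θ): mean = kθ, variance = kθ², so CV = 1/√k.
CV = SD/mean = 11/9.78 = 1.125, hence k = 1/CV² = 0.79.
Then θ = mean/k = 9.78/0.79 = 12.4.

k ≈ 0.79, θ ≈ 12.4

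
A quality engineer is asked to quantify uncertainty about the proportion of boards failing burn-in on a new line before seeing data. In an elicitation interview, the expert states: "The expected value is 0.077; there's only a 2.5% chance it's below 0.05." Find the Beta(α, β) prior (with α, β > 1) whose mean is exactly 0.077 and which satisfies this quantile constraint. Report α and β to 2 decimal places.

α ≈ 23.76, β ≈ 284.85

With mean 0.077 fixed, write α = 0.077s, β = 0.923s where s = α+β.
Need P(θ < 0.05) = 0.025 under Beta(0.077s, 0.923s). Normal approximation: (q−m)/√(m(1−m)/s) ≈ z_{0.025} = -1.96, so s ≈ 0.077·0.923·(-1.96)²/(0.05−0.077)² = 374.5.
At s = 374.5: P(θ<0.05) ≈ 0.015. Adjusting to match 0.025 gives s ≈ 308.62.
So α = 0.077·308.62 ≈ 23.76, β = 0.923·308.62 ≈ 284.85.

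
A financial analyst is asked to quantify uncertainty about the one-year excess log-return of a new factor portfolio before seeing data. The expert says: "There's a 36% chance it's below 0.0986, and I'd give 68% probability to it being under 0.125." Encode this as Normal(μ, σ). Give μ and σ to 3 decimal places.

μ = 0.110, σ = 0.032

For Normal(μ,σ), the p-quantile is μ + z_p·σ. Here z_{0.36} = -0.3585, z_{0.68} = 0.4677.
So 0.0986 = μ − 0.3585σ and 0.125 = μ + 0.4677σ.
Subtracting: σ = (0.125 − 0.0986)/(0.4677 − (-0.3585)) = 0.032.
Then μ = 0.0986 − (-0.3585)·0.032 = 0.110.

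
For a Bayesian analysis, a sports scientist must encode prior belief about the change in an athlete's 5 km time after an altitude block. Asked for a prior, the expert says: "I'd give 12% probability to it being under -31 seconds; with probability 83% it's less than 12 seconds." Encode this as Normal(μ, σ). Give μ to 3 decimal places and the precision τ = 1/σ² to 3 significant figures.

μ = -7.270, τ = 0.00245

For Normal(μ,σ), the p-quantile is μ + z_p·σ. Here z_{0.12} = -1.175, z_{0.83} = 0.9542.
So -31 = μ − 1.175σ and 12 = μ + 0.9542σ.
Subtracting: σ = (12 − -31)/(0.9542 − (-1.175)) = 20.196.
Then μ = -31 − (-1.175)·20.196 = -7.270.
Precision τ = 1/σ² = 1/20.2² = 0.00245.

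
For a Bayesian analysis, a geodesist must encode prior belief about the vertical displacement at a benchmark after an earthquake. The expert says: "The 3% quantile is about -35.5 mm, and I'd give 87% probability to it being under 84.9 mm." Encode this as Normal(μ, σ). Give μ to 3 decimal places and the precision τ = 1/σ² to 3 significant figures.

μ = 39.802, τ = 0.000624

For Normal(μ,σ), the p-quantile is μ + z_p·σ. Here z_{0.03} = -1.881, z_{0.87} = 1.126.
So -35.5 = μ − 1.881σ and 84.9 = μ + 1.126σ.
Subtracting: σ = (84.9 − -35.5)/(1.126 − (-1.881)) = 40.037.
Then μ = -35.5 − (-1.881)·40.037 = 39.802.
Precision τ = 1/σ² = 1/40.04² = 0.000624.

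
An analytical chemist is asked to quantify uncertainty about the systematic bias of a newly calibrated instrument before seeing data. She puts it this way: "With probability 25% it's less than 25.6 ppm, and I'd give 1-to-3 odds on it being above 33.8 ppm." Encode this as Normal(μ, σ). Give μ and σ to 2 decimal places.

The p-quantile of Normal(μ,σ) is μ + z_p·σ, with z_{0.25} = -0.6745 and z_{0.75} = 0.6745.
Eliminate σ: μ = (z₂·x₁ − z₁·x₂)/(z₂ − z₁) = (0.6745·25.6 − (-0.6745)·33.8)/1.349 = 29.70.
Then σ = (x₂ − x₁)/(z₂ − z₁) = (33.8 − 25.6)/1.349 = 6.08.

μ = 29.70, σ = 6.08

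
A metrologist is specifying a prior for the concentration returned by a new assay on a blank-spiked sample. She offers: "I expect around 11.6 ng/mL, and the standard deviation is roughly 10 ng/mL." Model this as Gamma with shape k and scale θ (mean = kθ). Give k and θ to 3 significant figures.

k ≈ 1.35, θ ≈ 8.62

For Gamma(k, scale θ): mean = kθ, variance = kθ², so CV = 1/√k.
CV = SD/mean = 10/11.6 = 0.8621, hence k = 1/CV² = 1.35.
Then θ = mean/k = 11.6/1.35 = 8.62.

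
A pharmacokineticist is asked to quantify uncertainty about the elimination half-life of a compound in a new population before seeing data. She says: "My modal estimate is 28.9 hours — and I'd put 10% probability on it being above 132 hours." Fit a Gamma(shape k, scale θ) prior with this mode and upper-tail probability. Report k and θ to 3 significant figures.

k ≈ 1.78, θ ≈ 37.1

Gamma(k,θ) with k>1 has mode (k−1)θ, so θ = 28.9/(k−1).
Need P(X < 132) = 0.9 with θ tied to k this way. Start at k = 2, θ = 28.9: P(X<132) ≈ 0.942.
Too high — lower k to spread out. Iterating converges to k ≈ 1.78.
Then θ = 28.9/(1.78−1) ≈ 37.1.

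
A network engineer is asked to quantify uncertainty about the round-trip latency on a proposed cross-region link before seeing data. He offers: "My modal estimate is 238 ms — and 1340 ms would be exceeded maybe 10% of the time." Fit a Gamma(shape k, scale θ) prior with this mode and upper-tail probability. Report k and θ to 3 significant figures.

k ≈ 1.58, θ ≈ 413

Gamma(k,θ) with k>1 has mode (k−1)θ, so θ = 238/(k−1).
Need P(X < 1340) = 0.9 with θ tied to k this way. Start at k = 2, θ = 238: P(X<1340) ≈ 0.976.
Too high — lower k to spread out. Iterating converges to k ≈ 1.58.
Then θ = 238/(1.58−1) ≈ 413.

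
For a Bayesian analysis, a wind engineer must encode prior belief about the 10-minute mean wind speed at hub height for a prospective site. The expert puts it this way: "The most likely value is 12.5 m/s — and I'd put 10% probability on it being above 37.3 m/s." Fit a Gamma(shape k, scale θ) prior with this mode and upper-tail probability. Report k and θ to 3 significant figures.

k ≈ 2.59, θ ≈ 7.86

Gamma(k,θ) with k>1 has mode (k−1)θ, so θ = 12.5/(k−1).
Need P(X < 37.3) = 0.9 with θ tied to k this way. Start at k = 2, θ = 12.5: P(X<37.3) ≈ 0.798.
Too low — raise k to concentrate. Iterating converges to k ≈ 2.59.
Then θ = 12.5/(2.59−1) ≈ 7.86.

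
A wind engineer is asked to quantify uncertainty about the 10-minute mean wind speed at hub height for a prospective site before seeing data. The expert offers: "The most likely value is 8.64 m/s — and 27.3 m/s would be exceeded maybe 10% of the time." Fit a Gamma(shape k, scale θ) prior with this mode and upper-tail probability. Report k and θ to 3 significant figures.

Gamma(k,θ) with k>1 has mode (k−1)θ, so θ = 8.64/(k−1).
Need P(X < 27.3) = 0.9 with θ tied to k this way. Start at k = 2, θ = 8.64: P(X<27.3) ≈ 0.823.
Too low — raise k to concentrate. Iterating converges to k ≈ 2.43.
Then θ = 8.64/(2.43−1) ≈ 6.04.

k ≈ 2.43, θ ≈ 6.04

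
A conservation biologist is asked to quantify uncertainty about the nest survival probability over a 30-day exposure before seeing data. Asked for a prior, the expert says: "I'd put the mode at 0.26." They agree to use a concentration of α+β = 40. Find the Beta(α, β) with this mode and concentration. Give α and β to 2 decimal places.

α = 10.88, β = 29.12

For α,β > 1 the Beta mode is (α−1)/(α+β−2). With α+β = 40, the mode is (α−1)/38.
Set (α−1)/38 = 0.26 → α = 1 + 0.26·38 = 10.88.
β = 40 − α = 29.12.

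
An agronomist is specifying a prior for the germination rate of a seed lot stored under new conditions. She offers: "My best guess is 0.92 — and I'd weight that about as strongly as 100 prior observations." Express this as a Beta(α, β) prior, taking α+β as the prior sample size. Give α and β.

α = 92, β = 8

Under the effective-sample-size interpretation, Beta(α, β) has prior mean α/(α+β) and prior sample size α+β.
So α+β = 100 and α/(α+β) = 0.92, giving α = 0.92·100 = 92 and β = 100 − 92 = 8.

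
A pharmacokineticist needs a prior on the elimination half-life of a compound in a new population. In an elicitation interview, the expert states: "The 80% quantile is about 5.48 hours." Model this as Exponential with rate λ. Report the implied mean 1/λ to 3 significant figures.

P(T < 5.48) = 1 − e^(−λ·5.48) = 0.8, so λ = −ln(1−0.8)/5.48 = −ln(0.2)/5.48 = 0.294.
Mean = 1/λ = 3.4 hours.

mean ≈ 3.4 hours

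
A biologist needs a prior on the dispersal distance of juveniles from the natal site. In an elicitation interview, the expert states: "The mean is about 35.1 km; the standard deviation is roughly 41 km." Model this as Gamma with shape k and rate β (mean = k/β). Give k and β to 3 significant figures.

k ≈ 0.733, β ≈ 0.0209

For Gamma(k, rate β): mean = k/β, variance = k/β², so CV = 1/√k.
CV = SD/mean = 41/35.1 = 1.168, hence k = 1/CV² = 0.733.
Then β = k/mean = 0.733/35.1 = 0.0209.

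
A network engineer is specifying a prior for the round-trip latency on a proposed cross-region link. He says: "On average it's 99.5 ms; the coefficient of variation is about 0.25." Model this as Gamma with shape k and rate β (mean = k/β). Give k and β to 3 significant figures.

For Gamma(k, rate β): mean = k/β, variance = k/β², so CV = 1/√k.
CV = 0.25, hence k = 1/CV² = 16.
Then β = k/mean = 16/99.5 = 0.161.

k ≈ 16, β ≈ 0.161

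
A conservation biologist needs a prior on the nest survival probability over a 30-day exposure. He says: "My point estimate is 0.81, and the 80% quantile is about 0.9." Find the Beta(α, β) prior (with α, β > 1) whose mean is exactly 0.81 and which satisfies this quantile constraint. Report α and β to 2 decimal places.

With mean 0.81 fixed, write α = 0.81s, β = 0.19s where s = α+β.
Need P(θ < 0.9) = 0.8 under Beta(0.81s, 0.19s). Normal approximation: (q−m)/√(m(1−m)/s) ≈ z_{0.8} = 0.842, so s ≈ 0.81·0.19·(0.842)²/(0.9−0.81)² = 13.5.
At s = 13.5: P(θ<0.9) ≈ 0.795. Adjusting to match 0.8 gives s ≈ 13.84.
So α = 0.81·13.84 ≈ 11.21, β = 0.19·13.84 ≈ 2.63.

α ≈ 11.21, β ≈ 2.63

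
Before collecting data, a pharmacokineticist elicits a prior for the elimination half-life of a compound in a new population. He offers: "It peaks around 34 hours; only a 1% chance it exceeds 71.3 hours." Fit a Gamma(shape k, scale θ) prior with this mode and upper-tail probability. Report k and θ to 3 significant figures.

k ≈ 9.88, θ ≈ 3.83

Gamma(k,θ) with k>1 has mode (k−1)θ, so θ = 34/(k−1).
Need P(X < 71.3) = 0.99 with θ tied to k this way. Start at k = 2, θ = 34: P(X<71.3) ≈ 0.620.
Too low — raise k to concentrate. Iterating converges to k ≈ 9.88.
Then θ = 34/(9.88−1) ≈ 3.83.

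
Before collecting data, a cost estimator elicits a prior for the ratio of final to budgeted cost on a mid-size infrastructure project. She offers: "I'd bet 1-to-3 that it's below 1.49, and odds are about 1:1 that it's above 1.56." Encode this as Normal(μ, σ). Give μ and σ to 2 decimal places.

The p-quantile of Normal(μ,σ) is μ + z_p·σ, with z_{0.25} = -0.6745 and z_{0.5} = 0.
Eliminate σ: μ = (z₂·x₁ − z₁·x₂)/(z₂ − z₁) = (0·1.49 − (-0.6745)·1.56)/0.6745 = 1.56.
Then σ = (x₂ − x₁)/(z₂ − z₁) = (1.56 − 1.49)/0.6745 = 0.10.

μ = 1.56, σ = 0.10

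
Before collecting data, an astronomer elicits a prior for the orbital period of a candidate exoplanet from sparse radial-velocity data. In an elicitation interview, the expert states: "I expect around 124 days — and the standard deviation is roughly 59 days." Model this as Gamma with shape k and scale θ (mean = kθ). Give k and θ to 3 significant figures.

k ≈ 4.42, θ ≈ 28.1

For Gamma(k, scale θ): mean = kθ, variance = kθ², so CV = 1/√k.
CV = SD/mean = 59/124 = 0.4758, hence k = 1/CV² = 4.42.
Then θ = mean/k = 124/4.42 = 28.1.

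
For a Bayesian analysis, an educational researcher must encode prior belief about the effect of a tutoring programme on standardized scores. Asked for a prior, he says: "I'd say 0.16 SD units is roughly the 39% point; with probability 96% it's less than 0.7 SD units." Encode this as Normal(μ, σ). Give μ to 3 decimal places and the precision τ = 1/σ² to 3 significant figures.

μ = 0.234, τ = 14.1

The p-quantile of Normal(μ,σ) is μ + z_p·σ, with z_{0.39} = -0.2793 and z_{0.96} = 1.751.
Eliminate σ: μ = (z₂·x₁ − z₁·x₂)/(z₂ − z₁) = (1.751·0.16 − (-0.2793)·0.7)/2.03 = 0.234.
Then σ = (x₂ − x₁)/(z₂ − z₁) = (0.7 − 0.16)/2.03 = 0.266.
Precision τ = 1/σ² = 1/0.266² = 14.1.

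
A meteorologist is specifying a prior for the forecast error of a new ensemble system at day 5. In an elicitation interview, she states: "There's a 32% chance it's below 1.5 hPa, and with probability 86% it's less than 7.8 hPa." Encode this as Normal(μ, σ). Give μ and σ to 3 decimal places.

For Normal(μ,σ), the p-quantile is μ + z_p·σ. Here z_{0.32} = -0.4677, z_{0.86} = 1.08.
So 1.5 = μ − 0.4677σ and 7.8 = μ + 1.08σ.
Subtracting: σ = (7.8 − 1.5)/(1.08 − (-0.4677)) = 4.070.
Then μ = 1.5 − (-0.4677)·4.070 = 3.403.

μ = 3.403, σ = 4.070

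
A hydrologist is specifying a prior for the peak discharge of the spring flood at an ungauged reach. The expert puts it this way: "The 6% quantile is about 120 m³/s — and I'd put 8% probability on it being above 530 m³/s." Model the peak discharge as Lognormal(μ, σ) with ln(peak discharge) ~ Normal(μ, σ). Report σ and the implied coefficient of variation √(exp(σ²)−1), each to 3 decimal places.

σ ≈ 0.502, CV ≈ 0.535

If T ~ Lognormal(μ,σ) then ln T ~ Normal(μ,σ), so the p-quantile of ln T is μ + z_p·σ.
ln(120) = 4.787 and ln(530) = 6.273; z_{0.06} = -1.555, z_{0.92} = 1.405.
σ = (6.273 − 4.787)/(1.405 − (-1.555)) = 0.502.
μ = 4.787 − (-1.555)·0.502 = 5.568.
CV = √(exp(σ²)−1) = √(exp(0.2518)−1) = 0.535.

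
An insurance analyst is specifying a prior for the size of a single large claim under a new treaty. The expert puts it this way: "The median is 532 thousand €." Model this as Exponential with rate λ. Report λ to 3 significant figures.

λ ≈ 0.0013

Exponential median = ln 2 / λ, so λ = ln 2 / 532.0 = 0.0013.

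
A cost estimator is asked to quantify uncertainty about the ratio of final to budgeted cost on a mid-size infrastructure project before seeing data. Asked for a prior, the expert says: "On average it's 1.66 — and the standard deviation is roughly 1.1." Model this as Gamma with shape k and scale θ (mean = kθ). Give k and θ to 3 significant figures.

k ≈ 2.28, θ ≈ 0.729

For Gamma(k, scale θ): mean = kθ, variance = kθ², so CV = 1/√k.
CV = SD/mean = 1.1/1.66 = 0.6627, hence k = 1/CV² = 2.28.
Then θ = mean/k = 1.66/2.28 = 0.729.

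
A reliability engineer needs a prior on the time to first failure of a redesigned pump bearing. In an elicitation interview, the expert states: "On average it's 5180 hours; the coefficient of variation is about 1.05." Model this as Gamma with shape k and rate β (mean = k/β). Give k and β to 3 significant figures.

k ≈ 0.907, β ≈ 0.000175

For Gamma(k, rate β): mean = k/β, variance = k/β², so CV = 1/√k.
CV = 1.05, hence k = 1/CV² = 0.907.
Then β = k/mean = 0.907/5180 = 0.000175.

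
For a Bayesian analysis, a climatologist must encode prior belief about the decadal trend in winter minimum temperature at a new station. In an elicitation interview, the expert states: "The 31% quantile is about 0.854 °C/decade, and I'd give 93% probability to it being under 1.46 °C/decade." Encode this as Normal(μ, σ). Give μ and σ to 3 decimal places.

μ = 1.006, σ = 0.307

The p-quantile of Normal(μ,σ) is μ + z_p·σ, with z_{0.31} = -0.4959 and z_{0.93} = 1.476.
Eliminate σ: μ = (z₂·x₁ − z₁·x₂)/(z₂ − z₁) = (1.476·0.854 − (-0.4959)·1.46)/1.972 = 1.006.
Then σ = (x₂ − x₁)/(z₂ − z₁) = (1.46 − 0.854)/1.972 = 0.307.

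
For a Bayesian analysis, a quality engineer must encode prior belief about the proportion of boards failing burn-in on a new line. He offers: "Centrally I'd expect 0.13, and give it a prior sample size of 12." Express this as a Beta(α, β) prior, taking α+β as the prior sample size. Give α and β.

Under the effective-sample-size interpretation, Beta(α, β) has prior mean α/(α+β) and prior sample size α+β.
So α+β = 12 and α/(α+β) = 0.13, giving α = 0.13·12 = 1.56 and β = 12 − 1.56 = 10.44.

α = 1.56, β = 10.44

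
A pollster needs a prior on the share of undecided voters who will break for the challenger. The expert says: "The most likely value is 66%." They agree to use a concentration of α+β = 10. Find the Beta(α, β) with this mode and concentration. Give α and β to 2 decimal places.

α = 6.28, β = 3.72

For α,β > 1 the Beta mode is (α−1)/(α+β−2). With α+β = 10, the mode is (α−1)/8.
Set (α−1)/8 = 0.66 → α = 1 + 0.66·8 = 6.28.
β = 10 − α = 3.72.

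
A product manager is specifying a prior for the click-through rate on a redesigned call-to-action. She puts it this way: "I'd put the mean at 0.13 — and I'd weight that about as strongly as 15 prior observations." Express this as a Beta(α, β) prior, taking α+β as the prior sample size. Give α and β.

α = 1.95, β = 13.05

Under the effective-sample-size interpretation, Beta(α, β) has prior mean α/(α+β) and prior sample size α+β.
So α+β = 15 and α/(α+β) = 0.13, giving α = 0.13·15 = 1.95 and β = 15 − 1.95 = 13.05.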